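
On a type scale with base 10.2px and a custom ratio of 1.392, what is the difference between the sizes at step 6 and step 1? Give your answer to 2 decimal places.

Step 1: 10.2 × 1.392 = 14.1984px
Step 6: 10.2 × 1.392⁶ = 74.2054px
Difference: 74.2054 − 14.1984 = 60.0070px

60.01px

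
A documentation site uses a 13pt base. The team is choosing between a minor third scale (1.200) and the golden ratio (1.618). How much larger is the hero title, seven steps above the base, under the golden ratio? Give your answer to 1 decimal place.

330.8pt

Minor third: 13.0 × 1.200⁷ = 46.581pt
Golden ratio: 13.0 × 1.618⁷ = 377.392pt
Difference: 377.392 − 46.581 = 330.811pt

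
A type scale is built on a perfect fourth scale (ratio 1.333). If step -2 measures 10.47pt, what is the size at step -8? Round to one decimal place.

10.47 ÷ 1.333⁶ = 10.47 ÷ 5.61023 ≈ 1.866

1.9pt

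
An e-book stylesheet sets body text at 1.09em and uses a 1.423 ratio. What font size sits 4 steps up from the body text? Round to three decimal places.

1.09 × 1.423⁴ = 1.09 × 4.10034 ≈ 4.469

4.469em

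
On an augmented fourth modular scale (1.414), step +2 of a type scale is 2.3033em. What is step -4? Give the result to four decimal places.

2.3033 ÷ 1.414⁶ = 2.3033 ÷ 7.99275 ≈ 0.2882

0.2882em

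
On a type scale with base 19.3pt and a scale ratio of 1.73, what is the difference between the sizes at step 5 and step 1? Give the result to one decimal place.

Step 1: 19.3 × 1.73 = 33.389pt
Step 5: 19.3 × 1.73⁵ = 299.080pt
Difference: 299.080 − 33.389 = 265.691pt

265.7pt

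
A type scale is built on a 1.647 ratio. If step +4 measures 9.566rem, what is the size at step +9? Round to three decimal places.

115.931rem

9.566 × 1.647⁵ = 9.566 × 12.11903 ≈ 115.931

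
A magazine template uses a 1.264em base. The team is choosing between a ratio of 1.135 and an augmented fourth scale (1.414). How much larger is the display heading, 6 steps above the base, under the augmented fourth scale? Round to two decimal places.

At 1.135: 1.264 × 1.135⁶ = 2.7022em
Augmented fourth: 1.264 × 1.414⁶ = 10.1028em
Difference: 10.1028 − 2.7022 = 7.4006em

7.40em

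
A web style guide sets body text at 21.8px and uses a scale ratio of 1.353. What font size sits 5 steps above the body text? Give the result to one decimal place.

Each step on a modular scale multiplies by the ratio, so the size n steps from the base is base × ratioⁿ.
21.8 × 1.353⁵ = 21.8 × 4.53408 ≈ 98.84

98.8px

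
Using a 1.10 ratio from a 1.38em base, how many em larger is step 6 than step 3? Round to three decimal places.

Step 3: 1.38 × 1.10³ = 1.83678em
Step 6: 1.38 × 1.10⁶ = 2.44475em
Difference: 2.44475 − 1.83678 = 0.60797em

0.608em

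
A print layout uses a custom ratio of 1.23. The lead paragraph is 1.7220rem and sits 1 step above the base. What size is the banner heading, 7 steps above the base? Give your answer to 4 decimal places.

Moving from step +1 to step +7 is 6 steps up, so multiply by r⁶.
1.7220 × 1.23⁶ = 1.7220 × 3.46283 ≈ 5.9630

5.9630rem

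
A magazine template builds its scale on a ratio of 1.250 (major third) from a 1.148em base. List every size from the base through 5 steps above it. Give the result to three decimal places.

1.148em, 1.435em, 1.794em, 2.242em, 2.803em, 3.503em

Step 0: 1.148em
Step 1: 1.148 × 1.250 = 1.435
Step 2: 1.148 × 1.250² = 1.794
Step 3: 1.148 × 1.250³ = 2.242
Step 4: 1.148 × 1.250⁴ = 2.803
Step 5: 1.148 × 1.250⁵ = 3.503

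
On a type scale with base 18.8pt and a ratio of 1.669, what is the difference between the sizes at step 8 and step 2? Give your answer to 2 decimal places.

Step 2: 18.8 × 1.669² = 52.3685pt
Step 8: 18.8 × 1.669⁸ = 1131.9013pt
Difference: 1131.9013 − 52.3685 = 1079.5328pt

1079.53pt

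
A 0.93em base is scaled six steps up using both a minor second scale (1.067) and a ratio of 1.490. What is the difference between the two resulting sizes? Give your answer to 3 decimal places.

8.804em

Minor second: 0.93 × 1.067⁶ = 1.37236em
At 1.490: 0.93 × 1.490⁶ = 10.17655em
Difference: 10.17655 − 1.37236 = 8.80419em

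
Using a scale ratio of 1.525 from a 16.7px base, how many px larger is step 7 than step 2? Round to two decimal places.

Step 2: 16.7 × 1.525² = 38.8379px
Step 7: 16.7 × 1.525⁷ = 320.3357px
Difference: 320.3357 − 38.8379 = 281.4978px

281.50px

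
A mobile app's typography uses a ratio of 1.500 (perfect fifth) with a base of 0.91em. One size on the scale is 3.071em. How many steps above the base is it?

3

1.500ⁿ = 3.071 / 0.91 = 3.3747
n = ln(3.3747) / ln(1.500) = 1.2163 / 0.4055 ≈ 3.00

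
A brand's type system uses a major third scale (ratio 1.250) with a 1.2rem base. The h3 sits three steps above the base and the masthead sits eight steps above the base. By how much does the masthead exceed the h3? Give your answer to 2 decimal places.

4.81rem

Step 3: 1.2 × 1.250³ = 2.3438rem
Step 8: 1.2 × 1.250⁸ = 7.1526rem
Difference: 7.1526 − 2.3438 = 4.8088rem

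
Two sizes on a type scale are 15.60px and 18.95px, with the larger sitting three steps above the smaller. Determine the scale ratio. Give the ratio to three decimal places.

The ratio satisfies 15.60 × r³ = 18.95, so r = (18.95 / 15.60)^(1/3).
r = 1.2147^(1/3) ≈ 1.0670

1.067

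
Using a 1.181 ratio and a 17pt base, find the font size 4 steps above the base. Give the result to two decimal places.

17.0 × 1.181⁴ = 17.0 × 1.94536 ≈ 33.07

33.07pt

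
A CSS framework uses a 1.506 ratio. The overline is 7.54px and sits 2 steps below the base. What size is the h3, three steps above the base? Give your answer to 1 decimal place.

58.4px

Moving from step -2 to step +3 is 5 steps up, so multiply by r⁵.
7.54 × 1.506⁵ = 7.54 × 7.74684 ≈ 58.411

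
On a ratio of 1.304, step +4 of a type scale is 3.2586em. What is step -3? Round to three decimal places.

The gap is -3 − (4) = -7 steps, so the factor is 1.304^-7.
3.2586 ÷ 1.304⁷ = 3.2586 ÷ 6.41126 ≈ 0.508

0.508em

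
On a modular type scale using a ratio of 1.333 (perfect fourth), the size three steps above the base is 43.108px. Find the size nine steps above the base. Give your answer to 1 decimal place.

241.8px

The gap is 9 − (3) = 6 steps, so the factor is 1.333^6.
43.108 × 1.333⁶ = 43.108 × 5.61023 ≈ 241.846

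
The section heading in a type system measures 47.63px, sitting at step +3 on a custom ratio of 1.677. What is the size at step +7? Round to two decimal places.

376.71px

47.63 × 1.677⁴ = 47.63 × 7.90919 ≈ 376.715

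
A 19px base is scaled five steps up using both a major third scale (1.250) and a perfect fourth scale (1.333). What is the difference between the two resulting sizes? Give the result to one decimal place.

Major third: 19.0 × 1.250⁵ = 57.983px
Perfect fourth: 19.0 × 1.333⁵ = 79.966px
Difference: 79.966 − 57.983 = 21.983px

22.0px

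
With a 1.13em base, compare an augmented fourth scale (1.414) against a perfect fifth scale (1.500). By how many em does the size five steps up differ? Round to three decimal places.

Augmented fourth: 1.13 × 1.414⁵ = 6.38742em
Perfect fifth: 1.13 × 1.500⁵ = 8.58094em
Difference: 8.58094 − 6.38742 = 2.19352em

2.194em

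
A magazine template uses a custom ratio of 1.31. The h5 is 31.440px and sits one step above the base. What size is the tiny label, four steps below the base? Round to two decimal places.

8.15px

31.440 ÷ 1.31⁵ = 31.440 ÷ 3.85795 ≈ 8.149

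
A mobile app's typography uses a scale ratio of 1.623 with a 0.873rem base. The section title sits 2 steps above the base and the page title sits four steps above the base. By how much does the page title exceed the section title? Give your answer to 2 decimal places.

3.76rem

Step 2: 0.873 × 1.623² = 2.2996rem
Step 4: 0.873 × 1.623⁴ = 6.0574rem
Difference: 6.0574 − 2.2996 = 3.7578rem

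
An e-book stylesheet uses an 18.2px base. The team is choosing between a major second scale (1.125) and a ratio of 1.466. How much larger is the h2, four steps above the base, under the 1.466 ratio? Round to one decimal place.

54.9px

Major second: 18.2 × 1.125⁴ = 29.153px
At 1.466: 18.2 × 1.466⁴ = 84.063px
Difference: 84.063 − 29.153 = 54.910px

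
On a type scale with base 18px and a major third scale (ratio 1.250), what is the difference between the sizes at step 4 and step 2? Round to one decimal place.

15.8px

Step 2: 18.0 × 1.250² = 28.125px
Step 4: 18.0 × 1.250⁴ = 43.945px
Difference: 43.945 − 28.125 = 15.820px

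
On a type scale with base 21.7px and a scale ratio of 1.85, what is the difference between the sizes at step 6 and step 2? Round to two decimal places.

Step 2: 21.7 × 1.85² = 74.2683px
Step 6: 21.7 × 1.85⁶ = 869.9416px
Difference: 869.9416 − 74.2683 = 795.6733px

795.67px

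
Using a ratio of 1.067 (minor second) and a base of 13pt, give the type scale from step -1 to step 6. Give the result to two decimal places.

12.18pt, 13.00pt, 13.87pt, 14.80pt, 15.79pt, 16.85pt, 17.98pt, 19.18pt

Step -1: 13.0 ÷ 1.067 = 12.18
Step 0: 13pt
Step 1: 13.0 × 1.067 = 13.87
Step 2: 13.0 × 1.067² = 14.80
Step 3: 13.0 × 1.067³ = 15.79
Step 4: 13.0 × 1.067⁴ = 16.85
Step 5: 13.0 × 1.067⁵ = 17.98
Step 6: 13.0 × 1.067⁶ = 19.18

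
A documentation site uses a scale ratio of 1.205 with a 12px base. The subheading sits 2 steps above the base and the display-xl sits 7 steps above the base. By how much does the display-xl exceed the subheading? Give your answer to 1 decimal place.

Step 2: 12.0 × 1.205² = 17.424px
Step 7: 12.0 × 1.205⁷ = 44.268px
Difference: 44.268 − 17.424 = 26.844px

26.8px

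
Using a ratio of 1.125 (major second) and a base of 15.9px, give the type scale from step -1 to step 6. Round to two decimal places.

Step -1: 15.9 ÷ 1.125 = 14.13
Step 0: 15.9px
Step 1: 15.9 × 1.125 = 17.89
Step 2: 15.9 × 1.125² = 20.12
Step 3: 15.9 × 1.125³ = 22.64
Step 4: 15.9 × 1.125⁴ = 25.47
Step 5: 15.9 × 1.125⁵ = 28.65
Step 6: 15.9 × 1.125⁶ = 32.23

14.13px, 15.90px, 17.89px, 20.12px, 22.64px, 25.47px, 28.65px, 32.23px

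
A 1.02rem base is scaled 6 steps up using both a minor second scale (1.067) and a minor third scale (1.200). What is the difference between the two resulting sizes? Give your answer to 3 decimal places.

Minor second: 1.02 × 1.067⁶ = 1.50517rem
Minor third: 1.02 × 1.200⁶ = 3.04570rem
Difference: 3.04570 − 1.50517 = 1.54053rem

1.541rem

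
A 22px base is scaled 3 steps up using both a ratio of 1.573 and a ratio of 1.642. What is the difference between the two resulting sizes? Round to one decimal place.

At 1.573: 22.0 × 1.573³ = 85.627px
At 1.642: 22.0 × 1.642³ = 97.396px
Difference: 97.396 − 85.627 = 11.769px

11.8px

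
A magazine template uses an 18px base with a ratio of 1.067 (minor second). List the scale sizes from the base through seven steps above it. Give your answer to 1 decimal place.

Step 0: 18px
Step 1: 18.0 × 1.067 = 19.2
Step 2: 18.0 × 1.067² = 20.5
Step 3: 18.0 × 1.067³ = 21.9
Step 4: 18.0 × 1.067⁴ = 23.3
Step 5: 18.0 × 1.067⁵ = 24.9
Step 6: 18.0 × 1.067⁶ = 26.6
Step 7: 18.0 × 1.067⁷ = 28.3

18.0px, 19.2px, 20.5px, 21.9px, 23.3px, 24.9px, 26.6px, 28.3px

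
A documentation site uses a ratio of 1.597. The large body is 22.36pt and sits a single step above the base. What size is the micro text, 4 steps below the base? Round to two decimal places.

2.15pt

Moving from step +1 to step -4 is 5 steps down, so divide by r⁵.
22.36 ÷ 1.597⁵ = 22.36 ÷ 10.38782 ≈ 2.153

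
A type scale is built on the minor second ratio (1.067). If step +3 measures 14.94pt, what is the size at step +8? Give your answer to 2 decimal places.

The gap is 8 − (3) = 5 steps, so the factor is 1.067^5.
14.94 × 1.067⁵ = 14.94 × 1.38300 ≈ 20.662

20.66pt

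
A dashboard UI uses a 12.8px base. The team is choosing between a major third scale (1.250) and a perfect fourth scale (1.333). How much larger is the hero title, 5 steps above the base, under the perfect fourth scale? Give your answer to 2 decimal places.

14.81px

Major third: 12.8 × 1.250⁵ = 39.0625px
Perfect fourth: 12.8 × 1.333⁵ = 53.8717px
Difference: 53.8717 − 39.0625 = 14.8092px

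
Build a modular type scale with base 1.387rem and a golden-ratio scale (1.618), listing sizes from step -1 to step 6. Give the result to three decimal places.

0.857rem, 1.387rem, 2.244rem, 3.631rem, 5.875rem, 9.506rem, 15.380rem, 24.886rem

Step -1: 1.387 ÷ 1.618 = 0.857
Step 0: 1.387rem
Step 1: 1.387 × 1.618 = 2.244
Step 2: 1.387 × 1.618² = 3.631
Step 3: 1.387 × 1.618³ = 5.875
Step 4: 1.387 × 1.618⁴ = 9.506
Step 5: 1.387 × 1.618⁵ = 15.380
Step 6: 1.387 × 1.618⁶ = 24.886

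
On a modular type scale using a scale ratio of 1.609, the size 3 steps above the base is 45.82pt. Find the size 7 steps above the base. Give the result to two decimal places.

307.10pt

45.82 × 1.609⁴ = 45.82 × 6.70230 ≈ 307.100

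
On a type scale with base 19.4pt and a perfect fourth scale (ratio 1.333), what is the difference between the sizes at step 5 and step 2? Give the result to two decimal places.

Step 2: 19.4 × 1.333² = 34.4716pt
Step 5: 19.4 × 1.333⁵ = 81.6493pt
Difference: 81.6493 − 34.4716 = 47.1777pt

47.18pt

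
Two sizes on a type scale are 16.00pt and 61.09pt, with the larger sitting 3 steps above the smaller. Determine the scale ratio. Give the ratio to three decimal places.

r³ = 61.09 / 16.00, so r = (61.09/16.00)^(1/3).
r = 3.8181^(1/3) ≈ 1.5630

1.563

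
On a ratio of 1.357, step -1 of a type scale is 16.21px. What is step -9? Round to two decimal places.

1.41px

Moving from step -1 to step -9 is 8 steps down, so divide by r⁸.
16.21 ÷ 1.357⁸ = 16.21 ÷ 11.49844 ≈ 1.410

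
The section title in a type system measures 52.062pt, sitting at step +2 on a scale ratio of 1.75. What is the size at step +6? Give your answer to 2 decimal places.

488.28pt

Moving from step +2 to step +6 is 4 steps up, so multiply by r⁴.
52.062 × 1.75⁴ = 52.062 × 9.37891 ≈ 488.285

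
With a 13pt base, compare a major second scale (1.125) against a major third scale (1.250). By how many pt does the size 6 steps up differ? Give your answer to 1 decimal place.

23.2pt

Major second: 13.0 × 1.125⁶ = 26.355pt
Major third: 13.0 × 1.250⁶ = 49.591pt
Difference: 49.591 − 26.355 = 23.236pt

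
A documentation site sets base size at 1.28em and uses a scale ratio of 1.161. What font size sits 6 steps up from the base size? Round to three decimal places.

3.135em

A modular type scale is a geometric sequence: sizeₙ = base × rⁿ.
1.28 × 1.161⁶ = 1.28 × 2.44903 ≈ 3.135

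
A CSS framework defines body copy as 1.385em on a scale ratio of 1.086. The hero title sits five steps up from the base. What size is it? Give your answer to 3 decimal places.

2.092em

1.385 × 1.086⁵ = 1.385 × 1.51060 ≈ 2.092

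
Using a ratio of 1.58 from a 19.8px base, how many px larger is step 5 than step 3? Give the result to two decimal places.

116.86px

Step 3: 19.8 × 1.58³ = 78.0974px
Step 5: 19.8 × 1.58⁵ = 194.9623px
Difference: 194.9623 − 78.0974 = 116.8649px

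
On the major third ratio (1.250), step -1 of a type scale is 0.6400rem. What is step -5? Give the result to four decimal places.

The gap is -5 − (-1) = -4 steps, so the factor is 1.250^-4.
0.6400 ÷ 1.250⁴ = 0.6400 ÷ 2.44141 ≈ 0.2621

0.2621rem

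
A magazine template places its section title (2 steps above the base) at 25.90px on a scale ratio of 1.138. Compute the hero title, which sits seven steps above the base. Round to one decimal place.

Moving from step +2 to step +7 is 5 steps up, so multiply by r⁵.
25.90 × 1.138⁵ = 25.90 × 1.90858 ≈ 49.432

49.4px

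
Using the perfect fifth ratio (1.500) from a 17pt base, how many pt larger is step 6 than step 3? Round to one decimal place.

136.3pt

Step 3: 17.0 × 1.500³ = 57.375pt
Step 6: 17.0 × 1.500⁶ = 193.641pt
Difference: 193.641 − 57.375 = 136.266pt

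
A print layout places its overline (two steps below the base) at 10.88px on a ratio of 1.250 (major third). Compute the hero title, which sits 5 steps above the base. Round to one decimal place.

51.9px

10.88 × 1.250⁷ = 10.88 × 4.76837 ≈ 51.880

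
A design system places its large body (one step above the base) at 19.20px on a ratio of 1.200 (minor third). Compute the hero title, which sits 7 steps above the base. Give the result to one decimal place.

Moving from step +1 to step +7 is 6 steps up, so multiply by r⁶.
19.20 × 1.200⁶ = 19.20 × 2.98598 ≈ 57.331

57.3px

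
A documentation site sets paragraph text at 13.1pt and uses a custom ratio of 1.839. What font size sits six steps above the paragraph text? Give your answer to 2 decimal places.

506.71pt

Each step on a modular scale multiplies by the ratio, so the size n steps from the base is base × ratioⁿ.
13.1 × 1.839⁶ = 13.1 × 38.68035 ≈ 506.71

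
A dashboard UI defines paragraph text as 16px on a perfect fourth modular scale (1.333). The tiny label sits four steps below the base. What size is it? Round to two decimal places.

5.07px

Every step multiplies by the scale ratio.
16.0 ÷ 1.333⁴ = 16.0 ÷ 3.15733 ≈ 5.07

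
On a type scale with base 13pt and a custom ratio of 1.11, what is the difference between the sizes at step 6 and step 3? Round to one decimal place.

Step 3: 13.0 × 1.11³ = 17.779pt
Step 6: 13.0 × 1.11⁶ = 24.315pt
Difference: 24.315 − 17.779 = 6.536pt

6.5pt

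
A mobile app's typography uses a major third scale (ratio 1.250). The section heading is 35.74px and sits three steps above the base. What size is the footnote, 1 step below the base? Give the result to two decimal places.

35.74 ÷ 1.250⁴ = 35.74 ÷ 2.44141 ≈ 14.639

14.64px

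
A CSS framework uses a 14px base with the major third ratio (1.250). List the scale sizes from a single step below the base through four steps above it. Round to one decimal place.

11.2px, 14.0px, 17.5px, 21.9px, 27.3px, 34.2px

Step -1: 14.0 ÷ 1.250 = 11.2
Step 0: 14px
Step 1: 14.0 × 1.250 = 17.5
Step 2: 14.0 × 1.250² = 21.9
Step 3: 14.0 × 1.250³ = 27.3
Step 4: 14.0 × 1.250⁴ = 34.2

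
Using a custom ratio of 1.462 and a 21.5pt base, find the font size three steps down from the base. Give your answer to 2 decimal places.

6.88pt

21.5 ÷ 1.462³ = 21.5 ÷ 3.12494 ≈ 6.88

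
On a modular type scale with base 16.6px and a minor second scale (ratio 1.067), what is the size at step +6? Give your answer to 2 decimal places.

24.50px

16.6 × 1.067⁶ = 16.6 × 1.47566 ≈ 24.50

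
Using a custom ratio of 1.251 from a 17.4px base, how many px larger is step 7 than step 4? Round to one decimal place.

40.8px

Step 4: 17.4 × 1.251⁴ = 42.617px
Step 7: 17.4 × 1.251⁷ = 83.435px
Difference: 83.435 − 42.617 = 40.818px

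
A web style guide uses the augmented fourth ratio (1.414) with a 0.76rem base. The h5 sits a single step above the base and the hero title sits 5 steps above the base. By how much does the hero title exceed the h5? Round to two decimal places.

Step 1: 0.76 × 1.414 = 1.0746rem
Step 5: 0.76 × 1.414⁵ = 4.2960rem
Difference: 4.2960 − 1.0746 = 3.2214rem

3.22rem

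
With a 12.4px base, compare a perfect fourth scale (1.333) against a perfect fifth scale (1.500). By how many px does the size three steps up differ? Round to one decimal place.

Perfect fourth: 12.4 × 1.333³ = 29.371px
Perfect fifth: 12.4 × 1.500³ = 41.850px
Difference: 41.850 − 29.371 = 12.479px

12.5px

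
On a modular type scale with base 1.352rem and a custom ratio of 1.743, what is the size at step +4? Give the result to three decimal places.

12.479rem

1.352 × 1.743⁴ = 1.352 × 9.22974 ≈ 12.479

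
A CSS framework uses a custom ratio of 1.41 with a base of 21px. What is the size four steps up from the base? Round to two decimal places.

83.00px

21.0 × 1.41⁴ = 21.0 × 3.95254 ≈ 83.00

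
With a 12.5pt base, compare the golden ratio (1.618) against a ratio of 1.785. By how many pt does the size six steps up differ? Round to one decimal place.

Golden ratio: 12.5 × 1.618⁶ = 224.275pt
At 1.785: 12.5 × 1.785⁶ = 404.333pt
Difference: 404.333 − 224.275 = 180.058pt

180.1pt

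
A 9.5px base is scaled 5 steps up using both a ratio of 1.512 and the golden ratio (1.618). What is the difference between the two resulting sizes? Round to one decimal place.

30.3px

At 1.512: 9.5 × 1.512⁵ = 75.073px
Golden ratio: 9.5 × 1.618⁵ = 105.346px
Difference: 105.346 − 75.073 = 30.273px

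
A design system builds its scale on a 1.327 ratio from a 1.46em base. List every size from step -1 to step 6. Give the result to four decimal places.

1.1002em, 1.4600em, 1.9374em, 2.5710em, 3.4117em, 4.5273em, 6.0077em, 7.9722em

Step -1: 1.46 ÷ 1.327 = 1.1002
Step 0: 1.46em
Step 1: 1.46 × 1.327 = 1.9374
Step 2: 1.46 × 1.327² = 2.5710
Step 3: 1.46 × 1.327³ = 3.4117
Step 4: 1.46 × 1.327⁴ = 4.5273
Step 5: 1.46 × 1.327⁵ = 6.0077
Step 6: 1.46 × 1.327⁶ = 7.9722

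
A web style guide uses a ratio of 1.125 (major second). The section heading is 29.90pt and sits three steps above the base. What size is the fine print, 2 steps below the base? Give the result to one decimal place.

Moving from step +3 to step -2 is 5 steps down, so divide by r⁵.
29.90 ÷ 1.125⁵ = 29.90 ÷ 1.80203 ≈ 16.592

16.6pt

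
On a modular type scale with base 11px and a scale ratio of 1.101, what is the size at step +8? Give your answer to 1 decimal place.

23.8px

Every step multiplies by the scale ratio.
11.0 × 1.101⁸ = 11.0 × 2.15923 ≈ 23.75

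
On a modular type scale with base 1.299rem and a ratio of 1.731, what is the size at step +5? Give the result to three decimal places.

20.188rem

Every step multiplies by the scale ratio.
1.299 × 1.731⁵ = 1.299 × 15.54123 ≈ 20.188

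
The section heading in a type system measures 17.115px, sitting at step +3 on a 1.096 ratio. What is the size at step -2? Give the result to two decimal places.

10.82px

The gap is -2 − (3) = -5 steps, so the factor is 1.096^-5.
17.115 ÷ 1.096⁵ = 17.115 ÷ 1.58144 ≈ 10.822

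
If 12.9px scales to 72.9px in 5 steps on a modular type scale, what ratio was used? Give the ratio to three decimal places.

1.414

The ratio satisfies 12.9 × r⁵ = 72.9, so r = (72.9 / 12.9)^(1/5).
r = 5.6512^(1/5) ≈ 1.4139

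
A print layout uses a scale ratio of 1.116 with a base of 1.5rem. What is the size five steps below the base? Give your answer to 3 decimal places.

1.5 ÷ 1.116⁵ = 1.5 ÷ 1.73110 ≈ 0.867

0.867rem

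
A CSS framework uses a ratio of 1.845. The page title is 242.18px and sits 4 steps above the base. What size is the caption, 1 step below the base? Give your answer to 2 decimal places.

242.18 ÷ 1.845⁵ = 242.18 ÷ 21.37873 ≈ 11.328

11.33px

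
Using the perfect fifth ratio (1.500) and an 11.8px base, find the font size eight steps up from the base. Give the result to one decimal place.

11.8 × 1.500⁸ = 11.8 × 25.62891 ≈ 302.42

302.4px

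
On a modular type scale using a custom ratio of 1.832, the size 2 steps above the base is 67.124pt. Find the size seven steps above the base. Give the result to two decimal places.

Moving from step +2 to step +7 is 5 steps up, so multiply by r⁵.
67.124 × 1.832⁵ = 67.124 × 20.63609 ≈ 1385.177

1385.18pt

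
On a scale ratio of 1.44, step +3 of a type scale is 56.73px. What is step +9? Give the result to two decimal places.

The gap is 9 − (3) = 6 steps, so the factor is 1.44^6.
56.73 × 1.44⁶ = 56.73 × 8.91610 ≈ 505.810

505.81px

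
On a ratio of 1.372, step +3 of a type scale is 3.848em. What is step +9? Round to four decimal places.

25.6661em

The gap is 9 − (3) = 6 steps, so the factor is 1.372^6.
3.848 × 1.372⁶ = 3.848 × 6.66998 ≈ 25.6661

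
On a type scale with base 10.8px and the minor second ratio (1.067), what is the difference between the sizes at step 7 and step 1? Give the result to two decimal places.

Step 1: 10.8 × 1.067 = 11.5236px
Step 7: 10.8 × 1.067⁷ = 17.0049px
Difference: 17.0049 − 11.5236 = 5.4813px

5.48px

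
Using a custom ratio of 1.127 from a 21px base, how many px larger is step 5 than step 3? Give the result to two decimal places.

Step 3: 21.0 × 1.127³ = 30.0601px
Step 5: 21.0 × 1.127⁵ = 38.1803px
Difference: 38.1803 − 30.0601 = 8.1202px

8.12px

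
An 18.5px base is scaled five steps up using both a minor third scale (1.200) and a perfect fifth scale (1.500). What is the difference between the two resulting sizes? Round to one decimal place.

Minor third: 18.5 × 1.200⁵ = 46.034px
Perfect fifth: 18.5 × 1.500⁵ = 140.484px
Difference: 140.484 − 46.034 = 94.450px

94.5px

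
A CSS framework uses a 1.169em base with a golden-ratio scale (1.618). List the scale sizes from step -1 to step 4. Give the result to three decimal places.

Step -1: 1.169 ÷ 1.618 = 0.722
Step 0: 1.169em
Step 1: 1.169 × 1.618 = 1.891
Step 2: 1.169 × 1.618² = 3.060
Step 3: 1.169 × 1.618³ = 4.952
Step 4: 1.169 × 1.618⁴ = 8.012

0.722em, 1.169em, 1.891em, 3.060em, 4.952em, 8.012em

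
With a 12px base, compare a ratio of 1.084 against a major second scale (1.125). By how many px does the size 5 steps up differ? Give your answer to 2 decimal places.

At 1.084: 12.0 × 1.084⁵ = 17.9609px
Major second: 12.0 × 1.125⁵ = 21.6244px
Difference: 21.6244 − 17.9609 = 3.6635px

3.66px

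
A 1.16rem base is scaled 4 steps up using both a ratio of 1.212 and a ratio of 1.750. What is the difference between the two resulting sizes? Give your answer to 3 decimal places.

8.376rem

At 1.212: 1.16 × 1.212⁴ = 2.50304rem
At 1.750: 1.16 × 1.750⁴ = 10.87953rem
Difference: 10.87953 − 2.50304 = 8.37649rem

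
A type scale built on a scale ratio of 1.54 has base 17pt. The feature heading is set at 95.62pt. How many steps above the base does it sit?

1.54ⁿ = 95.62 / 17 = 5.6247
n = ln(5.6247) / ln(1.54) = 1.7272 / 0.4318 ≈ 4.00

4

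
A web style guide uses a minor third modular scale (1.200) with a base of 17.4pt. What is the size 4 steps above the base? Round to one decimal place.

36.1pt

Each step on a modular scale multiplies by the ratio, so the size n steps from the base is base × ratioⁿ.
17.4 × 1.200⁴ = 17.4 × 2.07360 ≈ 36.08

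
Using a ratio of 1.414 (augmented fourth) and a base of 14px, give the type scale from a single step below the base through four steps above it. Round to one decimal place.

Step -1: 14.0 ÷ 1.414 = 9.9
Step 0: 14px
Step 1: 14.0 × 1.414 = 19.8
Step 2: 14.0 × 1.414² = 28.0
Step 3: 14.0 × 1.414³ = 39.6
Step 4: 14.0 × 1.414⁴ = 56.0

9.9px, 14.0px, 19.8px, 28.0px, 39.6px, 56.0px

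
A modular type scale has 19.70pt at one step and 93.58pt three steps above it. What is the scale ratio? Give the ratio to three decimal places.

1.681

The ratio satisfies 19.70 × r³ = 93.58, so r = (93.58 / 19.70)^(1/3).
r = 4.7503^(1/3) ≈ 1.6810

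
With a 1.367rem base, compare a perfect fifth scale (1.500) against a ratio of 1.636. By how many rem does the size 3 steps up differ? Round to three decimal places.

Perfect fifth: 1.367 × 1.500³ = 4.61362rem
At 1.636: 1.367 × 1.636³ = 5.98575rem
Difference: 5.98575 − 4.61362 = 1.37213rem

1.372rem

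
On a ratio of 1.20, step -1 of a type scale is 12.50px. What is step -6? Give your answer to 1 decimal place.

Moving from step -1 to step -6 is 5 steps down, so divide by r⁵.
12.50 ÷ 1.20⁵ = 12.50 ÷ 2.48832 ≈ 5.023

5.0px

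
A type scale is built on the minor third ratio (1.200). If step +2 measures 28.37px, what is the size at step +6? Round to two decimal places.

58.83px

The gap is 6 − (2) = 4 steps, so the factor is 1.200^4.
28.37 × 1.200⁴ = 28.37 × 2.07360 ≈ 58.828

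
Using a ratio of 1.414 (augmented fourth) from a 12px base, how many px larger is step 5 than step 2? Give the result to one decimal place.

Step 2: 12.0 × 1.414² = 23.993px
Step 5: 12.0 × 1.414⁵ = 67.831px
Difference: 67.831 − 23.993 = 43.838px

43.8px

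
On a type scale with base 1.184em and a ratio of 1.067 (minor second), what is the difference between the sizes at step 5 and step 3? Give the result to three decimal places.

Step 3: 1.184 × 1.067³ = 1.43829em
Step 5: 1.184 × 1.067⁵ = 1.63747em
Difference: 1.63747 − 1.43829 = 0.19918em

0.199em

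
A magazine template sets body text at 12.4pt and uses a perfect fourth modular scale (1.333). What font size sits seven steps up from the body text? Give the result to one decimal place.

12.4 × 1.333⁷ = 12.4 × 7.47844 ≈ 92.73

92.7pt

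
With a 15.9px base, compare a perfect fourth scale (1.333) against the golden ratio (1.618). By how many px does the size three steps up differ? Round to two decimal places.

Perfect fourth: 15.9 × 1.333³ = 37.6606px
Golden ratio: 15.9 × 1.618³ = 67.3492px
Difference: 67.3492 − 37.6606 = 29.6886px

29.69px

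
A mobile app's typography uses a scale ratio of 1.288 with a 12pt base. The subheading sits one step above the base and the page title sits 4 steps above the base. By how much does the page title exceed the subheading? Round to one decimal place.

17.6pt

Step 1: 12.0 × 1.288 = 15.456pt
Step 4: 12.0 × 1.288⁴ = 33.025pt
Difference: 33.025 − 15.456 = 17.569pt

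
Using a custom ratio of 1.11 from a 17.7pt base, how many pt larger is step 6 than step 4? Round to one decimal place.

6.2pt

Step 4: 17.7 × 1.11⁴ = 26.870pt
Step 6: 17.7 × 1.11⁶ = 33.106pt
Difference: 33.106 − 26.870 = 6.236pt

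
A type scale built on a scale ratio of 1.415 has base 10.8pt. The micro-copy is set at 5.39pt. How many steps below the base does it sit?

2

1.415ⁿ = 10.8 / 5.39 = 2.0037
n = ln(2.0037) / ln(1.415) = 0.6950 / 0.3471 ≈ 2.00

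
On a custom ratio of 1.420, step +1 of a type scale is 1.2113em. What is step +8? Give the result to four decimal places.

14.1017em

Moving from step +1 to step +8 is 7 steps up, so multiply by r⁷.
1.2113 × 1.420⁷ = 1.2113 × 11.64175 ≈ 14.1017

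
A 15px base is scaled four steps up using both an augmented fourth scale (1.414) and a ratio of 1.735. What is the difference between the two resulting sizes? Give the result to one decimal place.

Augmented fourth: 15.0 × 1.414⁴ = 59.964px
At 1.735: 15.0 × 1.735⁴ = 135.922px
Difference: 135.922 − 59.964 = 75.958px

76.0px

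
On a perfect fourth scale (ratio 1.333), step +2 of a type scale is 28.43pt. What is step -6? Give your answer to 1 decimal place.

Moving from step +2 to step -6 is 8 steps down, so divide by r⁸.
28.43 ÷ 1.333⁸ = 28.43 ÷ 9.96876 ≈ 2.852

2.9pt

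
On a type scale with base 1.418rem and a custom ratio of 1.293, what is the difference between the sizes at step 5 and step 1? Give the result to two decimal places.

3.29rem

Step 1: 1.418 × 1.293 = 1.8335rem
Step 5: 1.418 × 1.293⁵ = 5.1247rem
Difference: 5.1247 − 1.8335 = 3.2912rem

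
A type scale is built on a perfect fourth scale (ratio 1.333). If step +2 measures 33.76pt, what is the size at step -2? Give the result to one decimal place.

33.76 ÷ 1.333⁴ = 33.76 ÷ 3.15733 ≈ 10.693

10.7pt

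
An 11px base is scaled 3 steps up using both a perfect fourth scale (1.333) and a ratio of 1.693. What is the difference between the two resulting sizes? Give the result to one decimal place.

27.3px

Perfect fourth: 11.0 × 1.333³ = 26.055px
At 1.693: 11.0 × 1.693³ = 53.378px
Difference: 53.378 − 26.055 = 27.323px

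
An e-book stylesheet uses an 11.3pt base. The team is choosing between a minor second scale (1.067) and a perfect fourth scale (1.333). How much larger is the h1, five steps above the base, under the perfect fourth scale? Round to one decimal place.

Minor second: 11.3 × 1.067⁵ = 15.628pt
Perfect fourth: 11.3 × 1.333⁵ = 47.559pt
Difference: 47.559 − 15.628 = 31.931pt

31.9pt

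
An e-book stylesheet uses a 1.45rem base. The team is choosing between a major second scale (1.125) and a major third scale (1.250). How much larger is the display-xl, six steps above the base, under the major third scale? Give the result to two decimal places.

2.59rem

Major second: 1.45 × 1.125⁶ = 2.9396rem
Major third: 1.45 × 1.250⁶ = 5.5313rem
Difference: 5.5313 − 2.9396 = 2.5917rem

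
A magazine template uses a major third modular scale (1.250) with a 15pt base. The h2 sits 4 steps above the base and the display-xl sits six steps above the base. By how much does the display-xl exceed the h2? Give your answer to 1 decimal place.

Step 4: 15.0 × 1.250⁴ = 36.621pt
Step 6: 15.0 × 1.250⁶ = 57.220pt
Difference: 57.220 − 36.621 = 20.599pt

20.6pt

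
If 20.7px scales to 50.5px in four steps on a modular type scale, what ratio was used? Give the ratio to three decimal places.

1.250

The ratio satisfies 20.7 × r⁴ = 50.5, so r = (50.5 / 20.7)^(1/4).
r = 2.4396^(1/4) ≈ 1.2498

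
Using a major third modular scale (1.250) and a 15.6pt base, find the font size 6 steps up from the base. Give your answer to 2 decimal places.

Every step multiplies by the scale ratio.
15.6 × 1.250⁶ = 15.6 × 3.81470 ≈ 59.51

59.51pt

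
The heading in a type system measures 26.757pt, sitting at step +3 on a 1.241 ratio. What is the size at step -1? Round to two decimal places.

26.757 ÷ 1.241⁴ = 26.757 ÷ 2.37185 ≈ 11.281

11.28pt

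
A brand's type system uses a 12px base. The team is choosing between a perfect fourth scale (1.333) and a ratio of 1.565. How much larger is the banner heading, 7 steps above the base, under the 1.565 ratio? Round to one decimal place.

Perfect fourth: 12.0 × 1.333⁷ = 89.741px
At 1.565: 12.0 × 1.565⁷ = 275.919px
Difference: 275.919 − 89.741 = 186.178px

186.2px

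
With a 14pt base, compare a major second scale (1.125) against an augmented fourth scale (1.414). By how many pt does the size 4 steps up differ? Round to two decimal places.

Major second: 14.0 × 1.125⁴ = 22.4253pt
Augmented fourth: 14.0 × 1.414⁴ = 55.9662pt
Difference: 55.9662 − 22.4253 = 33.5409pt

33.54pt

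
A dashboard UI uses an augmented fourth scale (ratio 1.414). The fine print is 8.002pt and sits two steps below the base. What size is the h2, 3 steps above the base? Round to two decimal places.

45.23pt

8.002 × 1.414⁵ = 8.002 × 5.65258 ≈ 45.232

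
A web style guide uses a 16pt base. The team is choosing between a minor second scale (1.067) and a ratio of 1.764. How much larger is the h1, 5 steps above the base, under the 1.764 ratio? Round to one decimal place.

251.2pt

Minor second: 16.0 × 1.067⁵ = 22.128pt
At 1.764: 16.0 × 1.764⁵ = 273.283pt
Difference: 273.283 − 22.128 = 251.155pt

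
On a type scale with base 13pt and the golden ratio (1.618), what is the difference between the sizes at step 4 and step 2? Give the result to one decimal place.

Step 2: 13.0 × 1.618² = 34.033pt
Step 4: 13.0 × 1.618⁴ = 89.096pt
Difference: 89.096 − 34.033 = 55.063pt

55.1pt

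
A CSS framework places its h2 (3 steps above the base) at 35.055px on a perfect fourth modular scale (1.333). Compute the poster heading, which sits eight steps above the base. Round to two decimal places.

The gap is 8 − (3) = 5 steps, so the factor is 1.333^5.
35.055 × 1.333⁵ = 35.055 × 4.20873 ≈ 147.537

147.54px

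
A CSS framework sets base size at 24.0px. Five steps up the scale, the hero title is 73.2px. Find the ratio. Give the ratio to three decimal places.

r⁵ = 73.2 / 24.0, so r = (73.2/24.0)^(1/5).
r = 3.0500^(1/5) ≈ 1.2499

1.250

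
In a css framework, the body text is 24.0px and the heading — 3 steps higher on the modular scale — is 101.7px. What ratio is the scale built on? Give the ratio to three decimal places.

r³ = 101.7 / 24.0, so r = (101.7/24.0)^(1/3).
r = 4.2375^(1/3) ≈ 1.6182

1.618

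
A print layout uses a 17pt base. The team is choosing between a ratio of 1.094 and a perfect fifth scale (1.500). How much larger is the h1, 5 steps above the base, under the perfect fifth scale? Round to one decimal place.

At 1.094: 17.0 × 1.094⁵ = 26.640pt
Perfect fifth: 17.0 × 1.500⁵ = 129.094pt
Difference: 129.094 − 26.640 = 102.454pt

102.5pt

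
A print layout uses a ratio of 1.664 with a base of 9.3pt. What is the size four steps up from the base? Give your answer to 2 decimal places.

9.3 × 1.664⁴ = 9.3 × 7.66679 ≈ 71.30

71.30pt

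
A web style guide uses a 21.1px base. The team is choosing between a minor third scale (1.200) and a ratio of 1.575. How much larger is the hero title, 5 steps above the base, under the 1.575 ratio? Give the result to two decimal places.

Minor third: 21.1 × 1.200⁵ = 52.5036px
At 1.575: 21.1 × 1.575⁵ = 204.4962px
Difference: 204.4962 − 52.5036 = 151.9926px

151.99px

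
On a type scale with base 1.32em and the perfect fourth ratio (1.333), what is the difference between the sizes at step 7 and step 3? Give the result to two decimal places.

Step 3: 1.32 × 1.333³ = 3.1265em
Step 7: 1.32 × 1.333⁷ = 9.8715em
Difference: 9.8715 − 3.1265 = 6.7450em

6.74em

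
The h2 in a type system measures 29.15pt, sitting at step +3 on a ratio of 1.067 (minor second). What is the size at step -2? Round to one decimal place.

21.1pt

The gap is -2 − (3) = -5 steps, so the factor is 1.067^-5.
29.15 ÷ 1.067⁵ = 29.15 ÷ 1.38300 ≈ 21.077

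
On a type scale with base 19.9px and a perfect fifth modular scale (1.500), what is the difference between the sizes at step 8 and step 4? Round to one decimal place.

Step 4: 19.9 × 1.500⁴ = 100.744px
Step 8: 19.9 × 1.500⁸ = 510.015px
Difference: 510.015 − 100.744 = 409.271px

409.3px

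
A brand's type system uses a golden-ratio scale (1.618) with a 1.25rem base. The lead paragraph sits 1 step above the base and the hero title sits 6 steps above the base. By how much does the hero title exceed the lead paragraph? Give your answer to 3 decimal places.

20.405rem

Step 1: 1.25 × 1.618 = 2.02250rem
Step 6: 1.25 × 1.618⁶ = 22.42751rem
Difference: 22.42751 − 2.02250 = 20.40501rem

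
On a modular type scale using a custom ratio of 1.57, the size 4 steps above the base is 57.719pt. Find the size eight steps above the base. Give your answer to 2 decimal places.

Moving from step +4 to step +8 is 4 steps up, so multiply by r⁴.
57.719 × 1.57⁴ = 57.719 × 6.07573 ≈ 350.685

350.69pt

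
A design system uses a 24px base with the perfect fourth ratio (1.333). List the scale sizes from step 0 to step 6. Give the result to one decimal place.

24.0px, 32.0px, 42.6px, 56.8px, 75.8px, 101.0px, 134.6px

Step 0: 24px
Step 1: 24.0 × 1.333 = 32.0
Step 2: 24.0 × 1.333² = 42.6
Step 3: 24.0 × 1.333³ = 56.8
Step 4: 24.0 × 1.333⁴ = 75.8
Step 5: 24.0 × 1.333⁵ = 101.0
Step 6: 24.0 × 1.333⁶ = 134.6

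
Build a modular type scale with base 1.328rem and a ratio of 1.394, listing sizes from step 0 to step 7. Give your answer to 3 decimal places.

1.328rem, 1.851rem, 2.581rem, 3.597rem, 5.015rem, 6.991rem, 9.745rem, 13.584rem

Step 0: 1.328rem
Step 1: 1.328 × 1.394 = 1.851
Step 2: 1.328 × 1.394² = 2.581
Step 3: 1.328 × 1.394³ = 3.597
Step 4: 1.328 × 1.394⁴ = 5.015
Step 5: 1.328 × 1.394⁵ = 6.991
Step 6: 1.328 × 1.394⁶ = 9.745
Step 7: 1.328 × 1.394⁷ = 13.584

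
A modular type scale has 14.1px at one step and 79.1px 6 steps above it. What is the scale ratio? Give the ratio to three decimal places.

1.333

r⁶ = 79.1 / 14.1, so r = (79.1/14.1)^(1/6).
r = 5.6099^(1/6) ≈ 1.3330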